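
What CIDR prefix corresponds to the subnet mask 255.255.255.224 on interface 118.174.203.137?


Binary: 11111111.11111111.11111111.11100000
Count leading 1s
Prefix: /27


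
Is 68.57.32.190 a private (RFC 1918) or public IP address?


RFC 1918 private ranges:
  10.0.0.0/8 (10.0.0.0 - 10.255.255.255)
  172.16.0.0/12 (172.16.0.0 - 172.31.255.255)
  192.168.0.0/16 (192.168.0.0 - 192.168.255.255)
Public (not in any RFC 1918 range)


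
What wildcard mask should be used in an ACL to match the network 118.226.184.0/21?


Subnet mask: 255.255.248.0
Wildcard = 255.255.255.255 - subnet mask
255 - 255 = 0
255 - 255 = 0
255 - 248 = 7
255 - 0 = 255
Wildcard: 0.0.7.255


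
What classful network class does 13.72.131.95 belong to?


First octet: 13
Binary: 00001101
0xxxxxxx -> Class A (1-126)
Class A, default mask 255.0.0.0 (/8)


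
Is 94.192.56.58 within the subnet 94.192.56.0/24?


Subnet network: 94.192.56.0
Test IP AND mask: 94.192.56.0
Yes, 94.192.56.58 is in 94.192.56.0/24


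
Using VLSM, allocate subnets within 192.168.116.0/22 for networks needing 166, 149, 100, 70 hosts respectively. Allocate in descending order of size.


166 hosts -> /24 (254 usable): 192.168.116.0/24
149 hosts -> /24 (254 usable): 192.168.117.0/24
100 hosts -> /25 (126 usable): 192.168.118.0/25
70 hosts -> /25 (126 usable): 192.168.118.128/25
Allocation: 192.168.116.0/24 (166 hosts, 254 usable); 192.168.117.0/24 (149 hosts, 254 usable); 192.168.118.0/25 (100 hosts, 126 usable); 192.168.118.128/25 (70 hosts, 126 usable)


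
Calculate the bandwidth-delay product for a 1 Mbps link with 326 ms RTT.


BDP = bandwidth * RTT
= 1 Mbps * 326 ms
= 1 * 1e6 * 326 / 1000 bits
= 326000 bits
= 40750 bytes
= 39.7949 KB
BDP = 326000 bits (40750 bytes)


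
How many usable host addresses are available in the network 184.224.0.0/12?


Host bits = 32 - 12 = 20
Total addresses = 2^20 = 1048576
Usable = total - 2 (network and broadcast)
Usable hosts: 1048574


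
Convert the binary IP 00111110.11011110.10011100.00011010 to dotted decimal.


00111110 = 62
11011110 = 222
10011100 = 156
00011010 = 26
IP: 62.222.156.26


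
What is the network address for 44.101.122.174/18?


IP:   00101100.01100101.01111010.10101110
Mask: 11111111.11111111.11000000.00000000
AND operation:
Net:  00101100.01100101.01000000.00000000
Network: 44.101.64.0/18


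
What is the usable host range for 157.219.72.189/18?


Network: 157.219.64.0
Broadcast: 157.219.127.255
First usable = network + 1
Last usable = broadcast - 1
Range: 157.219.64.1 to 157.219.127.254


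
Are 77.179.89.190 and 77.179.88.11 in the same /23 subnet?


Mask: 255.255.254.0
77.179.89.190 AND mask = 77.179.88.0
77.179.88.11 AND mask = 77.179.88.0
Yes, same subnet (77.179.88.0)


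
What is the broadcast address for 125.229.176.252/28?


Network: 125.229.176.240/28
Host bits = 4
Set all host bits to 1:
Broadcast: 125.229.176.255


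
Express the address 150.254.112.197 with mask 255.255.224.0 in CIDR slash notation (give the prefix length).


Binary: 11111111.11111111.11100000.00000000
Count leading 1s
Prefix: /19


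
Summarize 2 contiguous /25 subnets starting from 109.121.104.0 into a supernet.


Original prefix: /25
Number of subnets: 2 = 2^1
New prefix = 25 - 1 = 24
Supernet: 109.121.104.0/24


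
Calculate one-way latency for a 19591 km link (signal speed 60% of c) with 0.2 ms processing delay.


Speed = 0.6 * 3e5 km/s = 180000 km/s
Propagation delay = 19591 / 180000 = 0.1088 s = 108.8389 ms
Processing delay = 0.2 ms
Total one-way latency = 109.0389 ms


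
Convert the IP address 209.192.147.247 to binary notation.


209 = 11010001
192 = 11000000
147 = 10010011
247 = 11110111
Binary: 11010001.11000000.10010011.11110111


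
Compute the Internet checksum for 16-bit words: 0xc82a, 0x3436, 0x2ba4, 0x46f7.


Sum all words (with carry folding):
+ 0xc82a = 0xc82a
+ 0x3436 = 0xfc60
+ 0x2ba4 = 0x2805
+ 0x46f7 = 0x6efc
One's complement: ~0x6efc
Checksum = 0x9103


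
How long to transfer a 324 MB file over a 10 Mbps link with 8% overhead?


Effective throughput = 10 * (1 - 8/100) = 9.2 Mbps
File size in Mb = 324 * 8 = 2592 Mb
Time = 2592 / 9.2
Time = 281.7391 seconds


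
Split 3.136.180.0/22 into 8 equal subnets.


New prefix = 22 + 3 = 25
Each subnet has 128 addresses
  3.136.180.0/25
  3.136.180.128/25
  3.136.181.0/25
  3.136.181.128/25
  3.136.182.0/25
  3.136.182.128/25
  3.136.183.0/25
  3.136.183.128/25
Subnets: 3.136.180.0/25, 3.136.180.128/25, 3.136.181.0/25, 3.136.181.128/25, 3.136.182.0/25, 3.136.182.128/25, 3.136.183.0/25, 3.136.183.128/25


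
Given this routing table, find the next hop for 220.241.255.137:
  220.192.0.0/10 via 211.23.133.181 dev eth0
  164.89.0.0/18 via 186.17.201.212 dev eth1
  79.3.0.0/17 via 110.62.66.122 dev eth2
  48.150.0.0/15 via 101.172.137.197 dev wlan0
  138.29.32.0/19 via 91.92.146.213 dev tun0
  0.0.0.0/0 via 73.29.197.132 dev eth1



Longest prefix match for 220.241.255.137:
  /10 220.192.0.0: MATCH
  /18 164.89.0.0: no
  /17 79.3.0.0: no
  /15 48.150.0.0: no
  /19 138.29.32.0: no
  /0 0.0.0.0: MATCH
Selected: next-hop 211.23.133.181 via eth0 (matched /10)


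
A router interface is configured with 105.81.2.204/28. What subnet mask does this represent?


/28 means 28 network bits, 4 host bits
Binary: 11111111111111111111111111110000
Mask: 255.255.255.240


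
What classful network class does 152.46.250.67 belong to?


First octet: 152
Binary: 10011000
10xxxxxx -> Class B (128-191)
Class B, default mask 255.255.0.0 (/16)


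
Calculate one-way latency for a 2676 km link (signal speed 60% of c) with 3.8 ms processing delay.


Speed = 0.6 * 3e5 km/s = 180000 km/s
Propagation delay = 2676 / 180000 = 0.0149 s = 14.8667 ms
Processing delay = 3.8 ms
Total one-way latency = 18.6667 ms


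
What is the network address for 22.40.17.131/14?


IP:   00010110.00101000.00010001.10000011
Mask: 11111111.11111100.00000000.00000000
AND operation:
Net:  00010110.00101000.00000000.00000000
Network: 22.40.0.0/14


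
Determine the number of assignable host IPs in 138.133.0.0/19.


Host bits = 32 - 19 = 13
Total addresses = 2^13 = 8192
Usable = total - 2 (network and broadcast)
Usable hosts: 8190


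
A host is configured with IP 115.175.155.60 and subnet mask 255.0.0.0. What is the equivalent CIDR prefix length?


Binary: 11111111.00000000.00000000.00000000
Count leading 1s
Prefix: /8


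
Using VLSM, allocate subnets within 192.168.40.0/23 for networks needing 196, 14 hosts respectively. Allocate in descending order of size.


196 hosts -> /24 (254 usable): 192.168.40.0/24
14 hosts -> /28 (14 usable): 192.168.41.0/28
Allocation: 192.168.40.0/24 (196 hosts, 254 usable); 192.168.41.0/28 (14 hosts, 14 usable)


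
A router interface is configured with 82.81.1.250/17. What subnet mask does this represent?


/17 means 17 network bits, 15 host bits
Binary: 11111111111111111000000000000000
Mask: 255.255.128.0


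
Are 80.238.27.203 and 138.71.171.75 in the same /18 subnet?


Mask: 255.255.192.0
80.238.27.203 AND mask = 80.238.0.0
138.71.171.75 AND mask = 138.71.128.0
No, different subnets (80.238.0.0 vs 138.71.128.0)


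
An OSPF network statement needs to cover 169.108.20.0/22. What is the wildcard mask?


Subnet mask: 255.255.252.0
Wildcard = 255.255.255.255 - subnet mask
255 - 255 = 0
255 - 255 = 0
255 - 252 = 3
255 - 0 = 255
Wildcard: 0.0.3.255


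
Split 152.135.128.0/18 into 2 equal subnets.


New prefix = 18 + 1 = 19
Each subnet has 8192 addresses
  152.135.128.0/19
  152.135.160.0/19
Subnets: 152.135.128.0/19, 152.135.160.0/19


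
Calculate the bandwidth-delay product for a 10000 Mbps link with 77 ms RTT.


BDP = bandwidth * RTT
= 10000 Mbps * 77 ms
= 10000 * 1e6 * 77 / 1000 bits
= 770000000 bits
= 96250000 bytes
= 93994.1406 KB
BDP = 770000000 bits (96250000 bytes)


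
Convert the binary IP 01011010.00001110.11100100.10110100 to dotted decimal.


01011010 = 90
00001110 = 14
11100100 = 228
10110100 = 180
IP: 90.14.228.180


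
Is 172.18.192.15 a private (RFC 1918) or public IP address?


RFC 1918 private ranges:
  10.0.0.0/8 (10.0.0.0 - 10.255.255.255)
  172.16.0.0/12 (172.16.0.0 - 172.31.255.255)
  192.168.0.0/16 (192.168.0.0 - 192.168.255.255)
Private (in 172.16.0.0/12)


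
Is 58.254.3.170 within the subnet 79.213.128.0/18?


Subnet network: 79.213.128.0
Test IP AND mask: 58.254.0.0
No, 58.254.3.170 is not in 79.213.128.0/18


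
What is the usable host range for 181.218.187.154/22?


Network: 181.218.184.0
Broadcast: 181.218.187.255
First usable = network + 1
Last usable = broadcast - 1
Range: 181.218.184.1 to 181.218.187.254


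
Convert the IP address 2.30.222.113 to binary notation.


2 = 00000010
30 = 00011110
222 = 11011110
113 = 01110001
Binary: 00000010.00011110.11011110.01110001


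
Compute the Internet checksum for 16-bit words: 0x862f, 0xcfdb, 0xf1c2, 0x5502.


Sum all words (with carry folding):
+ 0x862f = 0x862f
+ 0xcfdb = 0x560b
+ 0xf1c2 = 0x47ce
+ 0x5502 = 0x9cd0
One's complement: ~0x9cd0
Checksum = 0x632f


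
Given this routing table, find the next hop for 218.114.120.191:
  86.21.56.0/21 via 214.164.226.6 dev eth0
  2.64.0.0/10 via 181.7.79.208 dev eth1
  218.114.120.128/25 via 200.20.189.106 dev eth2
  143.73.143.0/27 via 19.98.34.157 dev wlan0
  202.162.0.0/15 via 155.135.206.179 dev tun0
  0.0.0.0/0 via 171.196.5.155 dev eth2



Longest prefix match for 218.114.120.191:
  /21 86.21.56.0: no
  /10 2.64.0.0: no
  /25 218.114.120.128: MATCH
  /27 143.73.143.0: no
  /15 202.162.0.0: no
  /0 0.0.0.0: MATCH
Selected: next-hop 200.20.189.106 via eth2 (matched /25)


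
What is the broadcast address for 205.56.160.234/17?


Network: 205.56.128.0/17
Host bits = 15
Set all host bits to 1:
Broadcast: 205.56.255.255


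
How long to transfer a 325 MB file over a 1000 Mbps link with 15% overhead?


Effective throughput = 1000 * (1 - 15/100) = 850 Mbps
File size in Mb = 325 * 8 = 2600 Mb
Time = 2600 / 850
Time = 3.0588 seconds


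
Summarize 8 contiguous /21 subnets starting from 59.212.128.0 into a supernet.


Original prefix: /21
Number of subnets: 8 = 2^3
New prefix = 21 - 3 = 18
Supernet: 59.212.128.0/18


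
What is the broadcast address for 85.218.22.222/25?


Network: 85.218.22.128/25
Host bits = 7
Set all host bits to 1:
Broadcast: 85.218.22.255


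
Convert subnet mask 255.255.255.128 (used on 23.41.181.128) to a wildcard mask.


Subnet mask: 255.255.255.128
Wildcard = 255.255.255.255 - subnet mask
255 - 255 = 0
255 - 255 = 0
255 - 255 = 0
255 - 128 = 127
Wildcard: 0.0.0.127


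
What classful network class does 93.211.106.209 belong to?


First octet: 93
Binary: 01011101
0xxxxxxx -> Class A (1-126)
Class A, default mask 255.0.0.0 (/8)


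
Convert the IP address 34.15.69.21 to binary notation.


34 = 00100010
15 = 00001111
69 = 01000101
21 = 00010101
Binary: 00100010.00001111.01000101.00010101


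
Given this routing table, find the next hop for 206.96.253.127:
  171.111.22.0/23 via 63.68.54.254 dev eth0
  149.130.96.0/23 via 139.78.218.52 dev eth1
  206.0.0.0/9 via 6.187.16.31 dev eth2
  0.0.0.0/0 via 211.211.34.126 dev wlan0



Longest prefix match for 206.96.253.127:
  /23 171.111.22.0: no
  /23 149.130.96.0: no
  /9 206.0.0.0: MATCH
  /0 0.0.0.0: MATCH
Selected: next-hop 6.187.16.31 via eth2 (matched /9)


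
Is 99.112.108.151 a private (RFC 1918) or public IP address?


RFC 1918 private ranges:
  10.0.0.0/8 (10.0.0.0 - 10.255.255.255)
  172.16.0.0/12 (172.16.0.0 - 172.31.255.255)
  192.168.0.0/16 (192.168.0.0 - 192.168.255.255)
Public (not in any RFC 1918 range)


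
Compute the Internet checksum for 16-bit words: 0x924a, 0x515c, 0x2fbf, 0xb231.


Sum all words (with carry folding):
+ 0x924a = 0x924a
+ 0x515c = 0xe3a6
+ 0x2fbf = 0x1366
+ 0xb231 = 0xc597
One's complement: ~0xc597
Checksum = 0x3a68


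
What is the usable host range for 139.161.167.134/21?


Network: 139.161.160.0
Broadcast: 139.161.167.255
First usable = network + 1
Last usable = broadcast - 1
Range: 139.161.160.1 to 139.161.167.254


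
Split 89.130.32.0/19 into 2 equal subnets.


New prefix = 19 + 1 = 20
Each subnet has 4096 addresses
  89.130.32.0/20
  89.130.48.0/20
Subnets: 89.130.32.0/20, 89.130.48.0/20


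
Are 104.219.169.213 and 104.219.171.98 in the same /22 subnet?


Mask: 255.255.252.0
104.219.169.213 AND mask = 104.219.168.0
104.219.171.98 AND mask = 104.219.168.0
Yes, same subnet (104.219.168.0)


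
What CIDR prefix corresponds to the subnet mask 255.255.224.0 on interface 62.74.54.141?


Binary: 11111111.11111111.11100000.00000000
Count leading 1s
Prefix: /19


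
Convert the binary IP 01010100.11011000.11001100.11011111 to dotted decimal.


01010100 = 84
11011000 = 216
11001100 = 204
11011111 = 223
IP: 84.216.204.223


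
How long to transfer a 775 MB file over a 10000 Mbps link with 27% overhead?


Effective throughput = 10000 * (1 - 27/100) = 7300 Mbps
File size in Mb = 775 * 8 = 6200 Mb
Time = 6200 / 7300
Time = 0.8493 seconds


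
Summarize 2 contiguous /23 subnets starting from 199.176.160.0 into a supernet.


Original prefix: /23
Number of subnets: 2 = 2^1
New prefix = 23 - 1 = 22
Supernet: 199.176.160.0/22


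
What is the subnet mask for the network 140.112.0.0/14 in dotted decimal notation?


/14 means 14 network bits, 18 host bits
Binary: 11111111111111000000000000000000
Mask: 255.252.0.0


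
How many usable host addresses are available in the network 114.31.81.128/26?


Host bits = 32 - 26 = 6
Total addresses = 2^6 = 64
Usable = total - 2 (network and broadcast)
Usable hosts: 62


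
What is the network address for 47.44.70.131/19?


IP:   00101111.00101100.01000110.10000011
Mask: 11111111.11111111.11100000.00000000
AND operation:
Net:  00101111.00101100.01000000.00000000
Network: 47.44.64.0/19


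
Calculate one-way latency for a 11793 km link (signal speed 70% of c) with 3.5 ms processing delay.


Speed = 0.7 * 3e5 km/s = 210000 km/s
Propagation delay = 11793 / 210000 = 0.0562 s = 56.1571 ms
Processing delay = 3.5 ms
Total one-way latency = 59.6571 ms


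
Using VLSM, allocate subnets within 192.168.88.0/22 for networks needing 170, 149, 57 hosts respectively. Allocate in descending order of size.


170 hosts -> /24 (254 usable): 192.168.88.0/24
149 hosts -> /24 (254 usable): 192.168.89.0/24
57 hosts -> /26 (62 usable): 192.168.90.0/26
Allocation: 192.168.88.0/24 (170 hosts, 254 usable); 192.168.89.0/24 (149 hosts, 254 usable); 192.168.90.0/26 (57 hosts, 62 usable)


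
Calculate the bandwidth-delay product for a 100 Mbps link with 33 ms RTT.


BDP = bandwidth * RTT
= 100 Mbps * 33 ms
= 100 * 1e6 * 33 / 1000 bits
= 3300000 bits
= 412500 bytes
= 402.832 KB
BDP = 3300000 bits (412500 bytes)


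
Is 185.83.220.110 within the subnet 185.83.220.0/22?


Subnet network: 185.83.220.0
Test IP AND mask: 185.83.220.0
Yes, 185.83.220.110 is in 185.83.220.0/22


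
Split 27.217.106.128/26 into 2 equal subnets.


New prefix = 26 + 1 = 27
Each subnet has 32 addresses
  27.217.106.128/27
  27.217.106.160/27
Subnets: 27.217.106.128/27, 27.217.106.160/27


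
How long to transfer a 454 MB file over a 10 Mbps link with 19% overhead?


Effective throughput = 10 * (1 - 19/100) = 8.1 Mbps
File size in Mb = 454 * 8 = 3632 Mb
Time = 3632 / 8.1
Time = 448.3951 seconds


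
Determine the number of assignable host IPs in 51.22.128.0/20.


Host bits = 32 - 20 = 12
Total addresses = 2^12 = 4096
Usable = total - 2 (network and broadcast)
Usable hosts: 4094


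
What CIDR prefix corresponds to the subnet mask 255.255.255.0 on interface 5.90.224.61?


Binary: 11111111.11111111.11111111.00000000
Count leading 1s
Prefix: /24


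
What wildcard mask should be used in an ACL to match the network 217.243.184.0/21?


Subnet mask: 255.255.248.0
Wildcard = 255.255.255.255 - subnet mask
255 - 255 = 0
255 - 255 = 0
255 - 248 = 7
255 - 0 = 255
Wildcard: 0.0.7.255


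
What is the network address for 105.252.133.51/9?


IP:   01101001.11111100.10000101.00110011
Mask: 11111111.10000000.00000000.00000000
AND operation:
Net:  01101001.10000000.00000000.00000000
Network: 105.128.0.0/9


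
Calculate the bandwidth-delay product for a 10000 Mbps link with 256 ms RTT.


BDP = bandwidth * RTT
= 10000 Mbps * 256 ms
= 10000 * 1e6 * 256 / 1000 bits
= 2560000000 bits
= 320000000 bytes
= 312500 KB
BDP = 2560000000 bits (320000000 bytes)


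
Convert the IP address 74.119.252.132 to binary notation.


74 = 01001010
119 = 01110111
252 = 11111100
132 = 10000100
Binary: 01001010.01110111.11111100.10000100


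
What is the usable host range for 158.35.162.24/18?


Network: 158.35.128.0
Broadcast: 158.35.191.255
First usable = network + 1
Last usable = broadcast - 1
Range: 158.35.128.1 to 158.35.191.254


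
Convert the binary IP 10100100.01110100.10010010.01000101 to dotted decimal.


10100100 = 164
01110100 = 116
10010010 = 146
01000101 = 69
IP: 164.116.146.69


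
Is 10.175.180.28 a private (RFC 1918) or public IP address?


RFC 1918 private ranges:
  10.0.0.0/8 (10.0.0.0 - 10.255.255.255)
  172.16.0.0/12 (172.16.0.0 - 172.31.255.255)
  192.168.0.0/16 (192.168.0.0 - 192.168.255.255)
Private (in 10.0.0.0/8)


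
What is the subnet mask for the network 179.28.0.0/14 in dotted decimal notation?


/14 means 14 network bits, 18 host bits
Binary: 11111111111111000000000000000000
Mask: 255.252.0.0


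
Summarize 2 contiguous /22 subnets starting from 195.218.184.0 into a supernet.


Original prefix: /22
Number of subnets: 2 = 2^1
New prefix = 22 - 1 = 21
Supernet: 195.218.184.0/21


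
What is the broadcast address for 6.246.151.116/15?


Network: 6.246.0.0/15
Host bits = 17
Set all host bits to 1:
Broadcast: 6.247.255.255


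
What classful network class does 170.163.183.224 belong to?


First octet: 170
Binary: 10101010
10xxxxxx -> Class B (128-191)
Class B, default mask 255.255.0.0 (/16)


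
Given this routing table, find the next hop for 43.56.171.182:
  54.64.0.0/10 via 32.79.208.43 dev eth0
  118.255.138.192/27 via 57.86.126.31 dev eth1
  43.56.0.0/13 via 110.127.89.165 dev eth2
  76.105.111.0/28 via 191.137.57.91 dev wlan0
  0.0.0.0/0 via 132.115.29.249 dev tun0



Longest prefix match for 43.56.171.182:
  /10 54.64.0.0: no
  /27 118.255.138.192: no
  /13 43.56.0.0: MATCH
  /28 76.105.111.0: no
  /0 0.0.0.0: MATCH
Selected: next-hop 110.127.89.165 via eth2 (matched /13)


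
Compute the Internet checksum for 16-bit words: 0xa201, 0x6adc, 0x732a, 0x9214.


Sum all words (with carry folding):
+ 0xa201 = 0xa201
+ 0x6adc = 0x0cde
+ 0x732a = 0x8008
+ 0x9214 = 0x121d
One's complement: ~0x121d
Checksum = 0xede2


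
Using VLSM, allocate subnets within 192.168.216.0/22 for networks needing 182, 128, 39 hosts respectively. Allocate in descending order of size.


182 hosts -> /24 (254 usable): 192.168.216.0/24
128 hosts -> /24 (254 usable): 192.168.217.0/24
39 hosts -> /26 (62 usable): 192.168.218.0/26
Allocation: 192.168.216.0/24 (182 hosts, 254 usable); 192.168.217.0/24 (128 hosts, 254 usable); 192.168.218.0/26 (39 hosts, 62 usable)


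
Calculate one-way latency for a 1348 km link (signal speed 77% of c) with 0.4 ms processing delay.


Speed = 0.77 * 3e5 km/s = 231000 km/s
Propagation delay = 1348 / 231000 = 0.0058 s = 5.8355 ms
Processing delay = 0.4 ms
Total one-way latency = 6.2355 ms


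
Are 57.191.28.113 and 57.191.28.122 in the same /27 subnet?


Mask: 255.255.255.224
57.191.28.113 AND mask = 57.191.28.96
57.191.28.122 AND mask = 57.191.28.96
Yes, same subnet (57.191.28.96)


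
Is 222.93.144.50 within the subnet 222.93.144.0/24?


Subnet network: 222.93.144.0
Test IP AND mask: 222.93.144.0
Yes, 222.93.144.50 is in 222.93.144.0/24


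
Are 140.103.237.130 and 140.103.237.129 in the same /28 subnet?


Mask: 255.255.255.240
140.103.237.130 AND mask = 140.103.237.128
140.103.237.129 AND mask = 140.103.237.128
Yes, same subnet (140.103.237.128)


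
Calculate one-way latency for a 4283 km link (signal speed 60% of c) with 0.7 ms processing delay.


Speed = 0.6 * 3e5 km/s = 180000 km/s
Propagation delay = 4283 / 180000 = 0.0238 s = 23.7944 ms
Processing delay = 0.7 ms
Total one-way latency = 24.4944 ms


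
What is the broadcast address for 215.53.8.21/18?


Network: 215.53.0.0/18
Host bits = 14
Set all host bits to 1:
Broadcast: 215.53.63.255


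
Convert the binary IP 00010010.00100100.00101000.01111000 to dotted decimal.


00010010 = 18
00100100 = 36
00101000 = 40
01111000 = 120
IP: 18.36.40.120


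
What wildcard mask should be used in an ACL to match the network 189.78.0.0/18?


Subnet mask: 255.255.192.0
Wildcard = 255.255.255.255 - subnet mask
255 - 255 = 0
255 - 255 = 0
255 - 192 = 63
255 - 0 = 255
Wildcard: 0.0.63.255


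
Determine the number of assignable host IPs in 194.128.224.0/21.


Host bits = 32 - 21 = 11
Total addresses = 2^11 = 2048
Usable = total - 2 (network and broadcast)
Usable hosts: 2046


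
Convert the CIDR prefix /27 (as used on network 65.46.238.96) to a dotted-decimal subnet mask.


/27 means 27 network bits, 5 host bits
Binary: 11111111111111111111111111100000
Mask: 255.255.255.224


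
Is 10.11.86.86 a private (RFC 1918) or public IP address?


RFC 1918 private ranges:
  10.0.0.0/8 (10.0.0.0 - 10.255.255.255)
  172.16.0.0/12 (172.16.0.0 - 172.31.255.255)
  192.168.0.0/16 (192.168.0.0 - 192.168.255.255)
Private (in 10.0.0.0/8)


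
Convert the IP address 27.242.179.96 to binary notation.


27 = 00011011
242 = 11110010
179 = 10110011
96 = 01100000
Binary: 00011011.11110010.10110011.01100000


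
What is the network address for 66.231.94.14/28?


IP:   01000010.11100111.01011110.00001110
Mask: 11111111.11111111.11111111.11110000
AND operation:
Net:  01000010.11100111.01011110.00000000
Network: 66.231.94.0/28


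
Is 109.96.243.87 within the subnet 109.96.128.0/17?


Subnet network: 109.96.128.0
Test IP AND mask: 109.96.128.0
Yes, 109.96.243.87 is in 109.96.128.0/17


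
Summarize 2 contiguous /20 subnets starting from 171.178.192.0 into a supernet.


Original prefix: /20
Number of subnets: 2 = 2^1
New prefix = 20 - 1 = 19
Supernet: 171.178.192.0/19


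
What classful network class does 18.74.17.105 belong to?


First octet: 18
Binary: 00010010
0xxxxxxx -> Class A (1-126)
Class A, default mask 255.0.0.0 (/8)


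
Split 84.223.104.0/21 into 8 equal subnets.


New prefix = 21 + 3 = 24
Each subnet has 256 addresses
  84.223.104.0/24
  84.223.105.0/24
  84.223.106.0/24
  84.223.107.0/24
  84.223.108.0/24
  84.223.109.0/24
  84.223.110.0/24
  84.223.111.0/24
Subnets: 84.223.104.0/24, 84.223.105.0/24, 84.223.106.0/24, 84.223.107.0/24, 84.223.108.0/24, 84.223.109.0/24, 84.223.110.0/24, 84.223.111.0/24


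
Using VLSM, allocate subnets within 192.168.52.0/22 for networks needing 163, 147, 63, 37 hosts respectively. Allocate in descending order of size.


163 hosts -> /24 (254 usable): 192.168.52.0/24
147 hosts -> /24 (254 usable): 192.168.53.0/24
63 hosts -> /25 (126 usable): 192.168.54.0/25
37 hosts -> /26 (62 usable): 192.168.54.128/26
Allocation: 192.168.52.0/24 (163 hosts, 254 usable); 192.168.53.0/24 (147 hosts, 254 usable); 192.168.54.0/25 (63 hosts, 126 usable); 192.168.54.128/26 (37 hosts, 62 usable)


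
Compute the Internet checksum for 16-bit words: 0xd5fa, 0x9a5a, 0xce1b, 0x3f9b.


Sum all words (with carry folding):
+ 0xd5fa = 0xd5fa
+ 0x9a5a = 0x7055
+ 0xce1b = 0x3e71
+ 0x3f9b = 0x7e0c
One's complement: ~0x7e0c
Checksum = 0x81f3


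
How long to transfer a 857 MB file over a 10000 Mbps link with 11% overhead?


Effective throughput = 10000 * (1 - 11/100) = 8900 Mbps
File size in Mb = 857 * 8 = 6856 Mb
Time = 6856 / 8900
Time = 0.7703 seconds


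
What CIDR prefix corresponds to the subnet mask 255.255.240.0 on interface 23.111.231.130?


Binary: 11111111.11111111.11110000.00000000
Count leading 1s
Prefix: /20


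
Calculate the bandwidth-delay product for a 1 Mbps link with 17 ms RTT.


BDP = bandwidth * RTT
= 1 Mbps * 17 ms
= 1 * 1e6 * 17 / 1000 bits
= 17000 bits
= 2125 bytes
= 2.0752 KB
BDP = 17000 bits (2125 bytes)


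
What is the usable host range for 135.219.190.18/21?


Network: 135.219.184.0
Broadcast: 135.219.191.255
First usable = network + 1
Last usable = broadcast - 1
Range: 135.219.184.1 to 135.219.191.254


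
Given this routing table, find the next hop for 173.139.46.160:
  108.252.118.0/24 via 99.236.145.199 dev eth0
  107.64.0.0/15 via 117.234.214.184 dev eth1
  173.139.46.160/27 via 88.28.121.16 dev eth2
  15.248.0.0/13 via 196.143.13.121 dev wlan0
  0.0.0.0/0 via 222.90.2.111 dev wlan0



Longest prefix match for 173.139.46.160:
  /24 108.252.118.0: no
  /15 107.64.0.0: no
  /27 173.139.46.160: MATCH
  /13 15.248.0.0: no
  /0 0.0.0.0: MATCH
Selected: next-hop 88.28.121.16 via eth2 (matched /27)


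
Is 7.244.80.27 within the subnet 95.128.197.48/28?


Subnet network: 95.128.197.48
Test IP AND mask: 7.244.80.16
No, 7.244.80.27 is not in 95.128.197.48/28


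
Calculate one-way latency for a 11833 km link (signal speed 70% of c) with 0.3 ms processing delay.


Speed = 0.7 * 3e5 km/s = 210000 km/s
Propagation delay = 11833 / 210000 = 0.0563 s = 56.3476 ms
Processing delay = 0.3 ms
Total one-way latency = 56.6476 ms


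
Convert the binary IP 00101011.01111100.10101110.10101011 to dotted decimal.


00101011 = 43
01111100 = 124
10101110 = 174
10101011 = 171
IP: 43.124.174.171


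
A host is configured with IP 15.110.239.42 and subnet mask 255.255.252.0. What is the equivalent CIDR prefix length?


Binary: 11111111.11111111.11111100.00000000
Count leading 1s
Prefix: /22


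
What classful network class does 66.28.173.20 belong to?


First octet: 66
Binary: 01000010
0xxxxxxx -> Class A (1-126)
Class A, default mask 255.0.0.0 (/8)


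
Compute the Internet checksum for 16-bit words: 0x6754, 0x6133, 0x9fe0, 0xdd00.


Sum all words (with carry folding):
+ 0x6754 = 0x6754
+ 0x6133 = 0xc887
+ 0x9fe0 = 0x6868
+ 0xdd00 = 0x4569
One's complement: ~0x4569
Checksum = 0xba96


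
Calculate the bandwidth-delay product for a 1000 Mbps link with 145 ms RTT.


BDP = bandwidth * RTT
= 1000 Mbps * 145 ms
= 1000 * 1e6 * 145 / 1000 bits
= 145000000 bits
= 18125000 bytes
= 17700.1953 KB
BDP = 145000000 bits (18125000 bytes)


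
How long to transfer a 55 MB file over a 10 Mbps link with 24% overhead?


Effective throughput = 10 * (1 - 24/100) = 7.6 Mbps
File size in Mb = 55 * 8 = 440 Mb
Time = 440 / 7.6
Time = 57.8947 seconds


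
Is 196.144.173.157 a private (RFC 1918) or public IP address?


RFC 1918 private ranges:
  10.0.0.0/8 (10.0.0.0 - 10.255.255.255)
  172.16.0.0/12 (172.16.0.0 - 172.31.255.255)
  192.168.0.0/16 (192.168.0.0 - 192.168.255.255)
Public (not in any RFC 1918 range)


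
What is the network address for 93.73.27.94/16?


IP:   01011101.01001001.00011011.01011110
Mask: 11111111.11111111.00000000.00000000
AND operation:
Net:  01011101.01001001.00000000.00000000
Network: 93.73.0.0/16


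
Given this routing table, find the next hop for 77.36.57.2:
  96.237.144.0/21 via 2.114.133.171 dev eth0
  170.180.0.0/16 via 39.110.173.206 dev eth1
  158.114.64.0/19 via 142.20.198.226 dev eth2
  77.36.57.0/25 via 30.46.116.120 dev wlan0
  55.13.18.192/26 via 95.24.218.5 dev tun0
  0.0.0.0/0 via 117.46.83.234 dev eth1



Longest prefix match for 77.36.57.2:
  /21 96.237.144.0: no
  /16 170.180.0.0: no
  /19 158.114.64.0: no
  /25 77.36.57.0: MATCH
  /26 55.13.18.192: no
  /0 0.0.0.0: MATCH
Selected: next-hop 30.46.116.120 via wlan0 (matched /25)


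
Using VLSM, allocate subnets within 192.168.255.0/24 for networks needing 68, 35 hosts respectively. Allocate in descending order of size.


68 hosts -> /25 (126 usable): 192.168.255.0/25
35 hosts -> /26 (62 usable): 192.168.255.128/26
Allocation: 192.168.255.0/25 (68 hosts, 126 usable); 192.168.255.128/26 (35 hosts, 62 usable)


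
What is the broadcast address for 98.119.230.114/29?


Network: 98.119.230.112/29
Host bits = 3
Set all host bits to 1:
Broadcast: 98.119.230.119


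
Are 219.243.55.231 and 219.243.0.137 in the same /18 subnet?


Mask: 255.255.192.0
219.243.55.231 AND mask = 219.243.0.0
219.243.0.137 AND mask = 219.243.0.0
Yes, same subnet (219.243.0.0)


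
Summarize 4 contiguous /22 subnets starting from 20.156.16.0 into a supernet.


Original prefix: /22
Number of subnets: 4 = 2^2
New prefix = 22 - 2 = 20
Supernet: 20.156.16.0/20


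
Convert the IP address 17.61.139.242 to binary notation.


17 = 00010001
61 = 00111101
139 = 10001011
242 = 11110010
Binary: 00010001.00111101.10001011.11110010


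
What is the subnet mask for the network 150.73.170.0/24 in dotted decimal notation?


/24 means 24 network bits, 8 host bits
Binary: 11111111111111111111111100000000
Mask: 255.255.255.0


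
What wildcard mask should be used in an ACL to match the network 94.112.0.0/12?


Subnet mask: 255.240.0.0
Wildcard = 255.255.255.255 - subnet mask
255 - 255 = 0
255 - 240 = 15
255 - 0 = 255
255 - 0 = 255
Wildcard: 0.15.255.255


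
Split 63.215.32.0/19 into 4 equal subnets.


New prefix = 19 + 2 = 21
Each subnet has 2048 addresses
  63.215.32.0/21
  63.215.40.0/21
  63.215.48.0/21
  63.215.56.0/21
Subnets: 63.215.32.0/21, 63.215.40.0/21, 63.215.48.0/21, 63.215.56.0/21


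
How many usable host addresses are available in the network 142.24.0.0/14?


Host bits = 32 - 14 = 18
Total addresses = 2^18 = 262144
Usable = total - 2 (network and broadcast)
Usable hosts: 262142


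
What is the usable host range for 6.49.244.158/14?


Network: 6.48.0.0
Broadcast: 6.51.255.255
First usable = network + 1
Last usable = broadcast - 1
Range: 6.48.0.1 to 6.51.255.254


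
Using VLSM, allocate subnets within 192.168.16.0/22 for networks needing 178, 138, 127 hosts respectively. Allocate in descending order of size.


178 hosts -> /24 (254 usable): 192.168.16.0/24
138 hosts -> /24 (254 usable): 192.168.17.0/24
127 hosts -> /24 (254 usable): 192.168.18.0/24
Allocation: 192.168.16.0/24 (178 hosts, 254 usable); 192.168.17.0/24 (138 hosts, 254 usable); 192.168.18.0/24 (127 hosts, 254 usable)


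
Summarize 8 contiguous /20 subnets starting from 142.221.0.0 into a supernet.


Original prefix: /20
Number of subnets: 8 = 2^3
New prefix = 20 - 3 = 17
Supernet: 142.221.0.0/17


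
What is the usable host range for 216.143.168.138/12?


Network: 216.128.0.0
Broadcast: 216.143.255.255
First usable = network + 1
Last usable = broadcast - 1
Range: 216.128.0.1 to 216.143.255.254


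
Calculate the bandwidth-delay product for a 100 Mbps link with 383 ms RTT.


BDP = bandwidth * RTT
= 100 Mbps * 383 ms
= 100 * 1e6 * 383 / 1000 bits
= 38300000 bits
= 4787500 bytes
= 4675.293 KB
BDP = 38300000 bits (4787500 bytes)


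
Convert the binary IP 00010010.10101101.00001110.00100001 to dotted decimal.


00010010 = 18
10101101 = 173
00001110 = 14
00100001 = 33
IP: 18.173.14.33


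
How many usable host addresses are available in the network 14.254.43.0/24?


Host bits = 32 - 24 = 8
Total addresses = 2^8 = 256
Usable = total - 2 (network and broadcast)
Usable hosts: 254


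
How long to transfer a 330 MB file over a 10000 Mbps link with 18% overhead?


Effective throughput = 10000 * (1 - 18/100) = 8200 Mbps
File size in Mb = 330 * 8 = 2640 Mb
Time = 2640 / 8200
Time = 0.322 seconds


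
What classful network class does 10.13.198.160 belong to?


First octet: 10
Binary: 00001010
0xxxxxxx -> Class A (1-126)
Class A, default mask 255.0.0.0 (/8)


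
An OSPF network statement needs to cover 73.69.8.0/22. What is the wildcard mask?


Subnet mask: 255.255.252.0
Wildcard = 255.255.255.255 - subnet mask
255 - 255 = 0
255 - 255 = 0
255 - 252 = 3
255 - 0 = 255
Wildcard: 0.0.3.255


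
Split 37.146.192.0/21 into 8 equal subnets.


New prefix = 21 + 3 = 24
Each subnet has 256 addresses
  37.146.192.0/24
  37.146.193.0/24
  37.146.194.0/24
  37.146.195.0/24
  37.146.196.0/24
  37.146.197.0/24
  37.146.198.0/24
  37.146.199.0/24
Subnets: 37.146.192.0/24, 37.146.193.0/24, 37.146.194.0/24, 37.146.195.0/24, 37.146.196.0/24, 37.146.197.0/24, 37.146.198.0/24, 37.146.199.0/24


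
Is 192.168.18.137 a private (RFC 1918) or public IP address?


RFC 1918 private ranges:
  10.0.0.0/8 (10.0.0.0 - 10.255.255.255)
  172.16.0.0/12 (172.16.0.0 - 172.31.255.255)
  192.168.0.0/16 (192.168.0.0 - 192.168.255.255)
Private (in 192.168.0.0/16)


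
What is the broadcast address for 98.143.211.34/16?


Network: 98.143.0.0/16
Host bits = 16
Set all host bits to 1:
Broadcast: 98.143.255.255


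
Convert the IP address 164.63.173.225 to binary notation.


164 = 10100100
63 = 00111111
173 = 10101101
225 = 11100001
Binary: 10100100.00111111.10101101.11100001


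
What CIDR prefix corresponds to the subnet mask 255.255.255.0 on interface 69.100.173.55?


Binary: 11111111.11111111.11111111.00000000
Count leading 1s
Prefix: /24


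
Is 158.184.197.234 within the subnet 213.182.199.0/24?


Subnet network: 213.182.199.0
Test IP AND mask: 158.184.197.0
No, 158.184.197.234 is not in 213.182.199.0/24


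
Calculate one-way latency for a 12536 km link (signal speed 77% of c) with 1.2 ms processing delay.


Speed = 0.77 * 3e5 km/s = 231000 km/s
Propagation delay = 12536 / 231000 = 0.0543 s = 54.2684 ms
Processing delay = 1.2 ms
Total one-way latency = 55.4684 ms


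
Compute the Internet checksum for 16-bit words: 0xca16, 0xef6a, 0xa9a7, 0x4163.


Sum all words (with carry folding):
+ 0xca16 = 0xca16
+ 0xef6a = 0xb981
+ 0xa9a7 = 0x6329
+ 0x4163 = 0xa48c
One's complement: ~0xa48c
Checksum = 0x5b73


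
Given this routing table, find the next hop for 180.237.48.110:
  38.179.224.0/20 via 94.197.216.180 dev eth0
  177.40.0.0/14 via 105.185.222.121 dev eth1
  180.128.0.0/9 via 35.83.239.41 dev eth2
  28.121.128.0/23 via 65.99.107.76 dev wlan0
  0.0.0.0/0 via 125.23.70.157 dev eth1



Longest prefix match for 180.237.48.110:
  /20 38.179.224.0: no
  /14 177.40.0.0: no
  /9 180.128.0.0: MATCH
  /23 28.121.128.0: no
  /0 0.0.0.0: MATCH
Selected: next-hop 35.83.239.41 via eth2 (matched /9)


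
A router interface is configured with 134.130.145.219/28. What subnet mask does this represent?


/28 means 28 network bits, 4 host bits
Binary: 11111111111111111111111111110000
Mask: 255.255.255.240


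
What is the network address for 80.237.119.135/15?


IP:   01010000.11101101.01110111.10000111
Mask: 11111111.11111110.00000000.00000000
AND operation:
Net:  01010000.11101100.00000000.00000000
Network: 80.236.0.0/15


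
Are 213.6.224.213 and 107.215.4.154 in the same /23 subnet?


Mask: 255.255.254.0
213.6.224.213 AND mask = 213.6.224.0
107.215.4.154 AND mask = 107.215.4.0
No, different subnets (213.6.224.0 vs 107.215.4.0)


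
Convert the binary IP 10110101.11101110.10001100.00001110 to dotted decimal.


10110101 = 181
11101110 = 238
10001100 = 140
00001110 = 14
IP: 181.238.140.14


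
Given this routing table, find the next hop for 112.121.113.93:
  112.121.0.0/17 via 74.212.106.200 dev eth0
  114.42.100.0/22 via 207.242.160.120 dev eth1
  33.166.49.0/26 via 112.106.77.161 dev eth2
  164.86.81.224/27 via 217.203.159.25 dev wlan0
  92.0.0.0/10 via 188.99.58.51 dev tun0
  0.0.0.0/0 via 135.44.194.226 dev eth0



Longest prefix match for 112.121.113.93:
  /17 112.121.0.0: MATCH
  /22 114.42.100.0: no
  /26 33.166.49.0: no
  /27 164.86.81.224: no
  /10 92.0.0.0: no
  /0 0.0.0.0: MATCH
Selected: next-hop 74.212.106.200 via eth0 (matched /17)


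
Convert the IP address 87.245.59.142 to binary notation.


87 = 01010111
245 = 11110101
59 = 00111011
142 = 10001110
Binary: 01010111.11110101.00111011.10001110


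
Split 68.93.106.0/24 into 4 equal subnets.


New prefix = 24 + 2 = 26
Each subnet has 64 addresses
  68.93.106.0/26
  68.93.106.64/26
  68.93.106.128/26
  68.93.106.192/26
Subnets: 68.93.106.0/26, 68.93.106.64/26, 68.93.106.128/26, 68.93.106.192/26


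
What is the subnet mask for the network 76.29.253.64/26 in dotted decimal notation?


/26 means 26 network bits, 6 host bits
Binary: 11111111111111111111111111000000
Mask: 255.255.255.192


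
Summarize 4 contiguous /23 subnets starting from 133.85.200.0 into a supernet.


Original prefix: /23
Number of subnets: 4 = 2^2
New prefix = 23 - 2 = 21
Supernet: 133.85.200.0/21


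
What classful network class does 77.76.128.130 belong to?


First octet: 77
Binary: 01001101
0xxxxxxx -> Class A (1-126)
Class A, default mask 255.0.0.0 (/8)


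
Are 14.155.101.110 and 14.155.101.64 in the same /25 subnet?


Mask: 255.255.255.128
14.155.101.110 AND mask = 14.155.101.0
14.155.101.64 AND mask = 14.155.101.0
Yes, same subnet (14.155.101.0)


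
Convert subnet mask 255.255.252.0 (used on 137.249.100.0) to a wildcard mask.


Subnet mask: 255.255.252.0
Wildcard = 255.255.255.255 - subnet mask
255 - 255 = 0
255 - 255 = 0
255 - 252 = 3
255 - 0 = 255
Wildcard: 0.0.3.255


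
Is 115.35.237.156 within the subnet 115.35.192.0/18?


Subnet network: 115.35.192.0
Test IP AND mask: 115.35.192.0
Yes, 115.35.237.156 is in 115.35.192.0/18


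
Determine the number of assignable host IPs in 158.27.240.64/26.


Host bits = 32 - 26 = 6
Total addresses = 2^6 = 64
Usable = total - 2 (network and broadcast)
Usable hosts: 62


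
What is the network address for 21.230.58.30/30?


IP:   00010101.11100110.00111010.00011110
Mask: 11111111.11111111.11111111.11111100
AND operation:
Net:  00010101.11100110.00111010.00011100
Network: 21.230.58.28/30


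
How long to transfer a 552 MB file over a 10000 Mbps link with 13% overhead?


Effective throughput = 10000 * (1 - 13/100) = 8700 Mbps
File size in Mb = 552 * 8 = 4416 Mb
Time = 4416 / 8700
Time = 0.5076 seconds


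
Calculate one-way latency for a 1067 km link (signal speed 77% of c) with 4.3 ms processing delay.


Speed = 0.77 * 3e5 km/s = 231000 km/s
Propagation delay = 1067 / 231000 = 0.0046 s = 4.619 ms
Processing delay = 4.3 ms
Total one-way latency = 8.919 ms


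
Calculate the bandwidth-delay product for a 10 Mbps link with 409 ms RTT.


BDP = bandwidth * RTT
= 10 Mbps * 409 ms
= 10 * 1e6 * 409 / 1000 bits
= 4090000 bits
= 511250 bytes
= 499.2676 KB
BDP = 4090000 bits (511250 bytes)


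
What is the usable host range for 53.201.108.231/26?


Network: 53.201.108.192
Broadcast: 53.201.108.255
First usable = network + 1
Last usable = broadcast - 1
Range: 53.201.108.193 to 53.201.108.254


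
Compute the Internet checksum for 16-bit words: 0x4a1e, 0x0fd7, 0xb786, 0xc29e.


Sum all words (with carry folding):
+ 0x4a1e = 0x4a1e
+ 0x0fd7 = 0x59f5
+ 0xb786 = 0x117c
+ 0xc29e = 0xd41a
One's complement: ~0xd41a
Checksum = 0x2be5


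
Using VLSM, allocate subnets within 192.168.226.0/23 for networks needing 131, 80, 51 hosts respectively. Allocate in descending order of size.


131 hosts -> /24 (254 usable): 192.168.226.0/24
80 hosts -> /25 (126 usable): 192.168.227.0/25
51 hosts -> /26 (62 usable): 192.168.227.128/26
Allocation: 192.168.226.0/24 (131 hosts, 254 usable); 192.168.227.0/25 (80 hosts, 126 usable); 192.168.227.128/26 (51 hosts, 62 usable)


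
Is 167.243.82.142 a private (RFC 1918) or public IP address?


RFC 1918 private ranges:
  10.0.0.0/8 (10.0.0.0 - 10.255.255.255)
  172.16.0.0/12 (172.16.0.0 - 172.31.255.255)
  192.168.0.0/16 (192.168.0.0 - 192.168.255.255)
Public (not in any RFC 1918 range)


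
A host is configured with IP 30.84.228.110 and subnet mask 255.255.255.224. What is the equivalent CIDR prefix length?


Binary: 11111111.11111111.11111111.11100000
Count leading 1s
Prefix: /27
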